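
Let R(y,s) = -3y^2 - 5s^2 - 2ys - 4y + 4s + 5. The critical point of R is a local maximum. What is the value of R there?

∂R/∂y = -6y - 2s - 4 = 0 and ∂R/∂s = -2y - 10s + 4 = 0, so (y, s) = (-6/7, 4/7).
The Hessian has R_{yy} = -6, R_{ss} = -10, R_{ys} = -2, giving D = 56 > 0 with R_{yy} < 0, so the point is a local maximum.
R(-6/7, 4/7) = 55/7.

55/7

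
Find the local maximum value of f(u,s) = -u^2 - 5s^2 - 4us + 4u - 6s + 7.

∂f/∂u = -2u - 4s + 4 = 0 and ∂f/∂s = -4u - 10s - 6 = 0, so (u, s) = (16, -7).
The Hessian has f_{uu} = -2, f_{ss} = -10, f_{us} = -4, giving D = 4 > 0 with f_{uu} < 0, so the point is a local maximum.
f(16, -7) = 60.

60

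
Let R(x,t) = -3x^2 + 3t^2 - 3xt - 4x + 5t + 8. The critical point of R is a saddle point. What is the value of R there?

∂R/∂x = -6x - 3t - 4 = 0 and ∂R/∂t = -3x + 6t + 5 = 0, so (x, t) = (-1/5, -14/15).
The Hessian has R_{xx} = -6, R_{tt} = 6, R_{xt} = -3, giving D = -45 < 0, so the point is a saddle point.
R(-1/5, -14/15) = 91/15.

91/15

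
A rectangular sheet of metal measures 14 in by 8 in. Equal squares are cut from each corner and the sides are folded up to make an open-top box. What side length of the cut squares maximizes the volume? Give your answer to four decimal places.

1.6391

With cut size x, the volume is V(x) = x(14 − 2x)(8 − 2x) for 0 < x < 4.
V'(x) = 12x^2 − 88x + 112. Setting V'(x) = 0 gives x ≈ 1.6391 (the root in (0, 4)).
V''(x) = 24x − 88 is negative there, so this is the maximum; V ≈ 82.9814.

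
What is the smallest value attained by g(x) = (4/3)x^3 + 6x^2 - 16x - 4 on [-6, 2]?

The derivative is 4x^2 + 12x - 16, which vanishes at x = -4 and x = 1.
Evaluating at the critical points and endpoints: g(-6) = 20,  g(-4) = 212/3,  g(1) = -38/3,  g(2) = -4/3.
So the minimum is g(1) = -38/3.

-38/3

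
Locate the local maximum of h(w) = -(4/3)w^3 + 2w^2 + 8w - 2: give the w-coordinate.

2

h'(w) = -4w^2 + 4w + 8. Setting h'(w) = 0 gives w ∈ {-1, 2}.
h''(w) = -8w + 4. h''(-1) = 12 > 0 ⇒ local minimum; h''(2) = -12 < 0 ⇒ local maximum.
Thus h has its local maximum at w = 2, with value 34/3.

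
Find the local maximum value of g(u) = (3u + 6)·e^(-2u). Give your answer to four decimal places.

Differentiating with the product rule gives g'(u) = (-6u - 9)·e^(-2u). Since e^(-2u) > 0, the only critical point is u = -3/2.
g''(-3/2) has the same sign as -6 < 0, so this is a local maximum.
g(-3/2) = (3/2)·e^(3) ≈ 30.1283.

30.1283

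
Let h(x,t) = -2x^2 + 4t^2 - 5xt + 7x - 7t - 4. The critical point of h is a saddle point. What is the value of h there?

-125/19

∂h/∂x = -4x - 5t + 7 = 0 and ∂h/∂t = -5x + 8t - 7 = 0, so (x, t) = (7/19, 21/19).
The Hessian has h_{xx} = -4, h_{tt} = 8, h_{xt} = -5, giving D = -57 < 0, so the point is a saddle point.
h(7/19, 21/19) = -125/19.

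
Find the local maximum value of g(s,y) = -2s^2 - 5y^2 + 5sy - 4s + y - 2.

∂g/∂s = -4s + 5y - 4 = 0 and ∂g/∂y = 5s - 10y + 1 = 0, so (s, y) = (-7/3, -16/15).
The Hessian has g_{ss} = -4, g_{yy} = -10, g_{sy} = 5, giving D = 15 > 0 with g_{ss} < 0, so the point is a local maximum.
g(-7/3, -16/15) = 32/15.

32/15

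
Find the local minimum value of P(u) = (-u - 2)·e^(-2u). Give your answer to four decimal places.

-10.0428

Differentiating with the product rule gives P'(u) = (2u + 3)·e^(-2u). Since e^(-2u) > 0, the only critical point is u = -3/2.
P''(-3/2) has the same sign as 2 > 0, so this is a local minimum.
P(-3/2) = (-1/2)·e^(3) ≈ -10.0428.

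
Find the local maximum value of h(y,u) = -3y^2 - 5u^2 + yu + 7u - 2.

29/59

∂h/∂y = -6y + u = 0 and ∂h/∂u = y - 10u + 7 = 0, so (y, u) = (7/59, 42/59).
The Hessian has h_{yy} = -6, h_{uu} = -10, h_{yu} = 1, giving D = 59 > 0 with h_{yy} < 0, so the point is a local maximum.
h(7/59, 42/59) = 29/59.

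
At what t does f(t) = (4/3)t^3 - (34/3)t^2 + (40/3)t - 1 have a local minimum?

5

f'(t) = 4t^2 - (68/3)t + 40/3. Setting f'(t) = 0 gives t ∈ {2/3, 5}.
Second-derivative test with f''(t) = 8t - 68/3: f''(2/3) = -52/3 < 0 ⇒ local maximum; f''(5) = 52/3 > 0 ⇒ local minimum.
The local minimum is f(5) = -51.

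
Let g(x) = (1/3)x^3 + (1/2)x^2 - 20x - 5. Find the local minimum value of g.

-167/3

g'(x) = x^2 + x - 20. Setting g'(x) = 0 gives x ∈ {-5, 4}.
Since g''(x) = 2x + 1, we get g''(-5) = -9 < 0 ⇒ local maximum; g''(4) = 9 > 0 ⇒ local minimum.
So the local minimum value is g(4) = -167/3.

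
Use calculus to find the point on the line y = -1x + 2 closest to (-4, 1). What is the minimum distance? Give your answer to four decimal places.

Minimize D(x)^2 = (x + 4)^2 + (-x + 1)^2.
d/dx[D^2] = 2(x + 4) + 2·(-1)·(-x + 1) = 0 ⇒ x = -3/2.
Then y = 7/2 and the distance is √(25/2) ≈ 3.5355.

3.5355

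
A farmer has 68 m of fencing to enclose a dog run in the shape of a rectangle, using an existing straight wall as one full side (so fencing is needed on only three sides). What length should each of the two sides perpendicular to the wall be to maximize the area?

17

Let the sides perpendicular to the wall have length x and the parallel side y, so 2x + y = 68 and the area is A = xy = x(68 − 2x).
A'(x) = 68 − 4x = 0 gives x = 17, and A''(x) = −4 < 0 confirms a maximum.
Then y = 68 − 2·17 = 34 and A = 578.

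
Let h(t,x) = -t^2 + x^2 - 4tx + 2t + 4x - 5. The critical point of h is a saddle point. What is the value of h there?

-4

∂h/∂t = -2t - 4x + 2 = 0 and ∂h/∂x = -4t + 2x + 4 = 0, so (t, x) = (1, 0).
The Hessian has h_{tt} = -2, h_{xx} = 2, h_{tx} = -4, giving D = -20 < 0, so the point is a saddle point.
h(1, 0) = -4.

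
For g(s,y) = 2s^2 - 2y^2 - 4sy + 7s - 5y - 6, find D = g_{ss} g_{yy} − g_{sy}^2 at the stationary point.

∂g/∂s = 4s - 4y + 7 = 0 and ∂g/∂y = -4s - 4y - 5 = 0, so (s, y) = (-3/2, 1/4).
The Hessian has g_{ss} = 4, g_{yy} = -4, g_{sy} = -4, giving D = -32 < 0, so the point is a saddle point.
D = (4)·(-4) − (-4)^2 = -32.

-32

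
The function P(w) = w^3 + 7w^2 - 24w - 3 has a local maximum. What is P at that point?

Critical points: P'(w) = 3w^2 + 14w - 24 vanishes at w = -6, 4/3.
Second-derivative test with P''(w) = 6w + 14: P''(-6) = -22 < 0 ⇒ local maximum; P''(4/3) = 22 > 0 ⇒ local minimum.
Thus P has its local maximum at w = -6, with value 177.

177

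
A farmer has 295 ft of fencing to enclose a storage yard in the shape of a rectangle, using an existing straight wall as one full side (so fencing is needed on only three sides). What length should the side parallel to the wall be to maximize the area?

295/2

Let the sides perpendicular to the wall have length x and the parallel side y, so 2x + y = 295 and the area is A = xy = x(295 − 2x).
A'(x) = 295 − 4x = 0 gives x = 295/4, and A''(x) = −4 < 0 confirms a maximum.
Then y = 295 − 2·295/4 = 295/2 and A = 87025/8.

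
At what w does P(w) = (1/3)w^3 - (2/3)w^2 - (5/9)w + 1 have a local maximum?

-1/3

P'(w) = w^2 - (4/3)w - 5/9 = 0 at w = -1/3, 5/3.
Since P''(w) = 2w - 4/3, we get P''(-1/3) = -2 < 0 ⇒ local maximum; P''(5/3) = 2 > 0 ⇒ local minimum.
Thus P has its local maximum at w = -1/3, with value 89/81.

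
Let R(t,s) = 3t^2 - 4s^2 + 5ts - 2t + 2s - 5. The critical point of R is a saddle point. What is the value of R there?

-349/73

∂R/∂t = 6t + 5s - 2 = 0 and ∂R/∂s = 5t - 8s + 2 = 0, so (t, s) = (6/73, 22/73).
The Hessian has R_{tt} = 6, R_{ss} = -8, R_{ts} = 5, giving D = -73 < 0, so the point is a saddle point.
R(6/73, 22/73) = -349/73.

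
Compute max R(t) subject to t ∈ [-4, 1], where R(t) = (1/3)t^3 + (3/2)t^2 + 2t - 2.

11/6

The derivative is t^2 + 3t + 2, which vanishes at t = -2 and t = -1.
Compare values at every candidate in [-4, 1]: R(-4) = -22/3; R(-2) = -8/3; R(-1) = -17/6; R(1) = 11/6.
Hence the absolute maximum is 11/6 at t = 1.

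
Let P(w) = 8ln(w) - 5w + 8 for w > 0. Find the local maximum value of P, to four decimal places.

3.7600

P'(w) = 8/w − 5 = 0 gives w = 8/5.
P''(w) = -8/w², which is negative for w > 0, so this is a local maximum.
P(8/5) = 8·ln(8/5) - 8 + 8 ≈ 3.7600.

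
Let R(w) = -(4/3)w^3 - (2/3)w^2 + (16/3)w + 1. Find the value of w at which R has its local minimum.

-4/3

R'(w) = -4w^2 - (4/3)w + 16/3 = 0 at w = -4/3, 1.
Since R''(w) = -8w - 4/3, we get R''(-4/3) = 28/3 > 0 ⇒ local minimum; R''(1) = -28/3 < 0 ⇒ local maximum.
So the local minimum value is R(-4/3) = -335/81.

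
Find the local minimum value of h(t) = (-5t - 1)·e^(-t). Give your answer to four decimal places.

h'(t) = (-5)·e^(-t) + (-5t - 1)·(-1)·e^(-t) = (5t - 4)·e^(-t). Since e^(-t) > 0, the only critical point is t = 4/5.
h''(4/5) has the same sign as 5 > 0, so this is a local minimum.
h(4/5) = (-5)·e^(-4/5) ≈ -2.2466.

-2.2466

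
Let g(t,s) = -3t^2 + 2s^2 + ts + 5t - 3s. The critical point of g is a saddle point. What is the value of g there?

∂g/∂t = -6t + s + 5 = 0 and ∂g/∂s = t + 4s - 3 = 0, so (t, s) = (23/25, 13/25).
The Hessian has g_{tt} = -6, g_{ss} = 4, g_{ts} = 1, giving D = -25 < 0, so the point is a saddle point.
g(23/25, 13/25) = 38/25.

38/25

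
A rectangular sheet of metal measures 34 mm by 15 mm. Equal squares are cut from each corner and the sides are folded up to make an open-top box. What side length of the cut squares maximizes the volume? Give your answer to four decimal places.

3.2479

With cut size x, the volume is V(x) = x(34 − 2x)(15 − 2x) for 0 < x < 7.5.
V'(x) = 12x^2 − 196x + 510. Setting V'(x) = 0 gives x ≈ 3.2479 (the root in (0, 7.5)).
V''(x) = 24x − 196 is negative there, so this is the maximum; V ≈ 759.6878.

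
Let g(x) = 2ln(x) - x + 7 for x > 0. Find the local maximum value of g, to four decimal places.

g'(x) = 2/x − 1 = 0 gives x = 2.
g''(x) = -2/x², which is negative for x > 0, so this is a local maximum.
g(2) = 2·ln(2) - 2 + 7 ≈ 6.3863.

6.3863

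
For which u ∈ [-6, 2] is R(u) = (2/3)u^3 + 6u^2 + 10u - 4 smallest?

-1

The derivative is 2u^2 + 12u + 10, which vanishes at u = -5 and u = -1.
Compare values at every candidate in [-6, 2]: R(-6) = 8,  R(-5) = 38/3,  R(-1) = -26/3,  R(2) = 136/3.
Hence the absolute minimum is -26/3 at u = -1.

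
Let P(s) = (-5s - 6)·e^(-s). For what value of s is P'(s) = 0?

-1/5

P'(s) = (-5)·e^(-s) + (-5s - 6)·(-1)·e^(-s) = (5s + 1)·e^(-s). Since e^(-s) > 0, the only critical point is s = -1/5.
P''(-1/5) has the same sign as 5 > 0, so this is a local minimum.
P(-1/5) = (-5)·e^(1/5) ≈ -6.1070.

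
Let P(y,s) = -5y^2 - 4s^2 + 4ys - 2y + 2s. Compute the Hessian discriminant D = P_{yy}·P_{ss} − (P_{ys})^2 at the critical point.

64

∂P/∂y = -10y + 4s - 2 = 0 and ∂P/∂s = 4y - 8s + 2 = 0, so (y, s) = (-1/8, 3/16).
The Hessian has P_{yy} = -10, P_{ss} = -8, P_{ys} = 4, giving D = 64 > 0 with P_{yy} < 0, so the point is a local maximum.
D = (-10)·(-8) − (4)^2 = 64.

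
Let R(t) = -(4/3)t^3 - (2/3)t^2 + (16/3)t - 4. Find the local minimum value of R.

-740/81

Critical points: R'(t) = -4t^2 - (4/3)t + 16/3 vanishes at t = -4/3, 1.
R''(t) = -8t - 4/3. R''(-4/3) = 28/3 > 0 ⇒ local minimum; R''(1) = -28/3 < 0 ⇒ local maximum.
The local minimum is R(-4/3) = -740/81.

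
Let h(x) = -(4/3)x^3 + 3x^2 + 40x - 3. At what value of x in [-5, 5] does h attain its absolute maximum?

Differentiating, h'(x) = -4x^2 + 6x + 40; which vanishes at x = -5/2 and x = 4.
Compare values at every candidate in [-5, 5]: h(-5) = 116/3; h(-5/2) = -761/12; h(4) = 359/3; h(5) = 316/3.
So the maximum is h(4) = 359/3.

4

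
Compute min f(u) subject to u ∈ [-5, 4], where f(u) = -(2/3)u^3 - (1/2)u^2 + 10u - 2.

Differentiating, f'(u) = -2u^2 - u + 10; which vanishes at u = -5/2 and u = 2.
Candidates: f(-5) = 113/6; f(-5/2) = -473/24; f(2) = 32/3; f(4) = -38/3.
The minimum over the interval is -473/24, attained at u = -5/2.

-473/24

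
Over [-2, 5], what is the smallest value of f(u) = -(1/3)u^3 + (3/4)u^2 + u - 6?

Differentiating, f'(u) = -u^2 + (3/2)u + 1; which vanishes at u = -1/2 and u = 2.
Evaluating at the critical points and endpoints: f(-2) = -7/3, f(-1/2) = -301/48, f(2) = -11/3, f(5) = -287/12.
Hence the absolute minimum is -287/12 at u = 5.

-287/12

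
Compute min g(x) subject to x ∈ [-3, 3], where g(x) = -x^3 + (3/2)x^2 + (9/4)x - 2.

Differentiating, g'(x) = -3x^2 + 3x + 9/4; which vanishes at x = -1/2 and x = 3/2.
Evaluating at the critical points and endpoints: g(-3) = 127/4,  g(-1/2) = -21/8,  g(3/2) = 11/8,  g(3) = -35/4.
So the minimum is g(3) = -35/4.

-35/4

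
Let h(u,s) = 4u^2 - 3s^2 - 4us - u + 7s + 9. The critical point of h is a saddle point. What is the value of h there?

∂h/∂u = 8u - 4s - 1 = 0 and ∂h/∂s = -4u - 6s + 7 = 0, so (u, s) = (17/32, 13/16).
The Hessian has h_{uu} = 8, h_{ss} = -6, h_{us} = -4, giving D = -64 < 0, so the point is a saddle point.
h(17/32, 13/16) = 741/64.

741/64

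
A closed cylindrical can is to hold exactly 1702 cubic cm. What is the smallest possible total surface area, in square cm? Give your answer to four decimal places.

789.1403

With radius r and height h, πr²h = 1702 so h = 1702/(πr²), and S(r) = 2πr² + 2πrh = 2πr² + 2·1702/r.
S'(r) = 4πr − 2·1702/r² = 0 ⇒ r³ = 1702/(2π), so r ≈ 6.4703 and h = 2r ≈ 12.9407.
S''(r) = 4π + 4·1702/r³ > 0, so this is the minimum; S ≈ 789.1403.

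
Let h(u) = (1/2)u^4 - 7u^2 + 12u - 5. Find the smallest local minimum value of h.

-127/2

h'(u) = 2u^3 - 14u + 12. Setting h'(u) = 0 gives u ∈ {-3, 1, 2}.
h''(u) = 6u^2 - 14. h''(-3) = 40 > 0 ⇒ local minimum; h''(1) = -8 < 0 ⇒ local maximum; h''(2) = 10 > 0 ⇒ local minimum.
Thus h has its smallest local minimum at u = -3, with value -127/2.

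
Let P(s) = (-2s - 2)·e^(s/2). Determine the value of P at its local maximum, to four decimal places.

0.8925

P'(s) = (-2)·e^(s/2) + (-2s - 2)·(1/2)·e^(s/2) = (-s - 3)·e^(s/2). Since e^(s/2) > 0, the only critical point is s = -3.
P''(-3) has the same sign as -1 < 0, so this is a local maximum.
P(-3) = (4)·e^(-3/2) ≈ 0.8925.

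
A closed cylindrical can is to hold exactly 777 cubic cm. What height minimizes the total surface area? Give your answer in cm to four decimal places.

With radius r and height h, πr²h = 777 so h = 777/(πr²), and S(r) = 2πr² + 2πrh = 2πr² + 2·777/r.
S'(r) = 4πr − 2·777/r² = 0 ⇒ r³ = 777/(2π), so r ≈ 4.9821 and h = 2r ≈ 9.9642.
S''(r) = 4π + 4·777/r³ > 0, so this is the minimum; S ≈ 467.8736.

9.9642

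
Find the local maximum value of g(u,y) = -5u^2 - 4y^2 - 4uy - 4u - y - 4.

∂g/∂u = -10u - 4y - 4 = 0 and ∂g/∂y = -4u - 8y - 1 = 0, so (u, y) = (-7/16, 3/32).
The Hessian has g_{uu} = -10, g_{yy} = -8, g_{uy} = -4, giving D = 64 > 0 with g_{uu} < 0, so the point is a local maximum.
g(-7/16, 3/32) = -203/64.

-203/64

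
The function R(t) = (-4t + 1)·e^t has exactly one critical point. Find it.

-3/4

By the product rule, R'(t) = (-4t - 3)·e^t. Since e^t > 0, the only critical point is t = -3/4.
R''(-3/4) has the same sign as -4 < 0, so this is a local maximum.
R(-3/4) = (4)·e^(-3/4) ≈ 1.8895.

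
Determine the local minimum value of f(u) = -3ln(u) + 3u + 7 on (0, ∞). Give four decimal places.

10.0000

f'(u) = -3/u + 3 = 0 gives u = 1.
f''(u) = 3/u², which is positive for u > 0, so this is a local minimum.
f(1) = -3·ln(1) + 3 + 7 ≈ 10.0000.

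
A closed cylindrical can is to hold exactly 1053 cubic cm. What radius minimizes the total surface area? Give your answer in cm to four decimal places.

With radius r and height h, πr²h = 1053 so h = 1053/(πr²), and S(r) = 2πr² + 2πrh = 2πr² + 2·1053/r.
S'(r) = 4πr − 2·1053/r² = 0 ⇒ r³ = 1053/(2π), so r ≈ 5.5134 and h = 2r ≈ 11.0267.
S''(r) = 4π + 4·1053/r³ > 0, so this is the minimum; S ≈ 572.9721.

5.5134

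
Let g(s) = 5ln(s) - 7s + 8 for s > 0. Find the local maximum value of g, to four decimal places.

g'(s) = 5/s − 7 = 0 gives s = 5/7.
g''(s) = -5/s², which is negative for s > 0, so this is a local maximum.
g(5/7) = 5·ln(5/7) - 5 + 8 ≈ 1.3176.

1.3176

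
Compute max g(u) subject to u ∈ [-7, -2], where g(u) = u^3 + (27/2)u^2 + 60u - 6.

-80

The derivative is 3u^2 + 27u + 60, which vanishes at u = -5 and u = -4.
Compare values at every candidate in [-7, -2]: g(-7) = -215/2; g(-5) = -187/2; g(-4) = -94; g(-2) = -80.
So the maximum is g(-2) = -80.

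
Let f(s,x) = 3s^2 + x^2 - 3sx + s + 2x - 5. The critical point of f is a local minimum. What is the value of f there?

∂f/∂s = 6s - 3x + 1 = 0 and ∂f/∂x = -3s + 2x + 2 = 0, so (s, x) = (-8/3, -5).
The Hessian has f_{ss} = 6, f_{xx} = 2, f_{sx} = -3, giving D = 3 > 0 with f_{ss} > 0, so the point is a local minimum.
f(-8/3, -5) = -34/3.

-34/3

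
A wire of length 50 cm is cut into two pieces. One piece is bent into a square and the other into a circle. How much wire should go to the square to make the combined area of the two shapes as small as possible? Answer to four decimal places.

Let x be the length used for the square. Square side x/4; circle radius (50−x)/(2π).
A(x) = (x/4)² + π·((50−x)/(2π))² = x²/16 + (50−x)²/(4π) for 0 ≤ x ≤ 50. A'(x) = x/8 − (50−x)/(2π) = 0 gives x = 4·50/(π+4) ≈ 28.0050.
A'' = 1/8 + 1/(2π) > 0, so this gives the minimum combined area; x ≈ 28.0050 cm to the square.

28.0050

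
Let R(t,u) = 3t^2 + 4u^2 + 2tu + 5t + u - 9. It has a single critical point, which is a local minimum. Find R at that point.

-489/44

∂R/∂t = 6t + 2u + 5 = 0 and ∂R/∂u = 2t + 8u + 1 = 0, so (t, u) = (-19/22, 1/11).
The Hessian has R_{tt} = 6, R_{uu} = 8, R_{tu} = 2, giving D = 44 > 0 with R_{tt} > 0, so the point is a local minimum.
R(-19/22, 1/11) = -489/44.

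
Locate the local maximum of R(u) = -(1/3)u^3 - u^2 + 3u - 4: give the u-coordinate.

1

Critical points: R'(u) = -u^2 - 2u + 3 vanishes at u = -3, 1.
Second-derivative test with R''(u) = -2u - 2: R''(-3) = 4 > 0 ⇒ local minimum; R''(1) = -4 < 0 ⇒ local maximum.
The local maximum is R(1) = -7/3.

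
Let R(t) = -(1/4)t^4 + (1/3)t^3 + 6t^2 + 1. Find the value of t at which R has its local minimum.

R'(t) = -t^3 + t^2 + 12t. Setting R'(t) = 0 gives t ∈ {-3, 0, 4}.
Since R''(t) = -3t^2 + 2t + 12, we get R''(-3) = -21 < 0 ⇒ local maximum; R''(0) = 12 > 0 ⇒ local minimum; R''(4) = -28 < 0 ⇒ local maximum.
Thus R has its local minimum at t = 0, with value 1.

0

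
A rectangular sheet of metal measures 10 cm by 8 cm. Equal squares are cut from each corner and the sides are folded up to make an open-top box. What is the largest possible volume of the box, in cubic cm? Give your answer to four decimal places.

52.5138

With cut size x, the volume is V(x) = x(10 − 2x)(8 − 2x) for 0 < x < 4.
V'(x) = 12x^2 − 72x + 80. Setting V'(x) = 0 gives x ≈ 1.4725 (the root in (0, 4)).
V''(x) = 24x − 72 is negative there, so this is the maximum; V ≈ 52.5138.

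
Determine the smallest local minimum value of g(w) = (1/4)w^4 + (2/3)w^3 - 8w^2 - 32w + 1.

-445/3

Critical points: g'(w) = w^3 + 2w^2 - 16w - 32 vanishes at w = -4, -2, 4.
g''(w) = 3w^2 + 4w - 16. g''(-4) = 16 > 0 ⇒ local minimum; g''(-2) = -12 < 0 ⇒ local maximum; g''(4) = 48 > 0 ⇒ local minimum.
Thus g has its smallest local minimum at w = 4, with value -445/3.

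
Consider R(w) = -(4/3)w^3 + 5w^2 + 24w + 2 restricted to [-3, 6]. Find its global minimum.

The derivative is -4w^2 + 10w + 24, which vanishes at w = -3/2 and w = 4.
Evaluating at the critical points and endpoints: R(-3) = 11,  R(-3/2) = -73/4,  R(4) = 278/3,  R(6) = 38.
So the minimum is R(-3/2) = -73/4.

-73/4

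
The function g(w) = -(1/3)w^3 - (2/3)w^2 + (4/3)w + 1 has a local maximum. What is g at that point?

121/81

Critical points: g'(w) = -w^2 - (4/3)w + 4/3 vanishes at w = -2, 2/3.
Second-derivative test with g''(w) = -2w - 4/3: g''(-2) = 8/3 > 0 ⇒ local minimum; g''(2/3) = -8/3 < 0 ⇒ local maximum.
The local maximum is g(2/3) = 121/81.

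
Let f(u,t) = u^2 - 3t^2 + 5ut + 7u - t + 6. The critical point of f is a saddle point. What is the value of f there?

∂f/∂u = 2u + 5t + 7 = 0 and ∂f/∂t = 5u - 6t - 1 = 0, so (u, t) = (-1, -1).
The Hessian has f_{uu} = 2, f_{tt} = -6, f_{ut} = 5, giving D = -37 < 0, so the point is a saddle point.
f(-1, -1) = 3.

3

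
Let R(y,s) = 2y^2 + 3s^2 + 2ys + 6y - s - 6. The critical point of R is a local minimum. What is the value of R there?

∂R/∂y = 4y + 2s + 6 = 0 and ∂R/∂s = 2y + 6s - 1 = 0, so (y, s) = (-19/10, 4/5).
The Hessian has R_{yy} = 4, R_{ss} = 6, R_{ys} = 2, giving D = 20 > 0 with R_{yy} > 0, so the point is a local minimum.
R(-19/10, 4/5) = -121/10.

-121/10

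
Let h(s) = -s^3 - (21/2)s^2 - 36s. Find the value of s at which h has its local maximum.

h'(s) = -3s^2 - 21s - 36. Setting h'(s) = 0 gives s ∈ {-4, -3}.
Since h''(s) = -6s - 21, we get h''(-4) = 3 > 0 ⇒ local minimum; h''(-3) = -3 < 0 ⇒ local maximum.
The local maximum is h(-3) = 81/2.

-3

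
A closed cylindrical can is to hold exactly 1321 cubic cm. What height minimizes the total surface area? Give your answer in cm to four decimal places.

With radius r and height h, πr²h = 1321 so h = 1321/(πr²), and S(r) = 2πr² + 2πrh = 2πr² + 2·1321/r.
S'(r) = 4πr − 2·1321/r² = 0 ⇒ r³ = 1321/(2π), so r ≈ 5.9462 and h = 2r ≈ 11.8924.
S''(r) = 4π + 4·1321/r³ > 0, so this is the minimum; S ≈ 666.4738.

11.8924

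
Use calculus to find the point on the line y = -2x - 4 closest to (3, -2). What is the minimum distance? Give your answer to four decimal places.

Minimize D(x)^2 = (x - 3)^2 + (-2x - 2)^2.
d/dx[D^2] = 2(x - 3) + 2·(-2)·(-2x - 2) = 0 ⇒ x = -1/5.
Then y = -18/5 and the distance is √(64/5) ≈ 3.5777.

3.5777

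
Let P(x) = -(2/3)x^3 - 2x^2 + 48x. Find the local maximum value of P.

352/3

P'(x) = -2x^2 - 4x + 48. Setting P'(x) = 0 gives x ∈ {-6, 4}.
P''(x) = -4x - 4. P''(-6) = 20 > 0 ⇒ local minimum; P''(4) = -20 < 0 ⇒ local maximum.
The local maximum is P(4) = 352/3.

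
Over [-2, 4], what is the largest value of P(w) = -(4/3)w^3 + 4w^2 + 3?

89/3

The derivative is -4w^2 + 8w, which vanishes at w = 0 and w = 2.
Candidates: P(-2) = 89/3, P(0) = 3, P(2) = 25/3, P(4) = -55/3.
So the maximum is P(-2) = 89/3.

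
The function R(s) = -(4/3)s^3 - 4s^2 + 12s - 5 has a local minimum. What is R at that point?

R'(s) = -4s^2 - 8s + 12. Setting R'(s) = 0 gives s ∈ {-3, 1}.
Second-derivative test with R''(s) = -8s - 8: R''(-3) = 16 > 0 ⇒ local minimum; R''(1) = -16 < 0 ⇒ local maximum.
So the local minimum value is R(-3) = -41.

-41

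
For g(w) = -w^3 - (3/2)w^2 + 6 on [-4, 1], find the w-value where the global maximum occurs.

-4

The derivative is -3w^2 - 3w, which vanishes at w = -1 and w = 0.
Compare values at every candidate in [-4, 1]: g(-4) = 46; g(-1) = 11/2; g(0) = 6; g(1) = 7/2.
Hence the absolute maximum is 46 at w = -4.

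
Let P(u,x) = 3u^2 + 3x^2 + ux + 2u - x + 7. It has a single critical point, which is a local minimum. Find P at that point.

228/35

∂P/∂u = 6u + x + 2 = 0 and ∂P/∂x = u + 6x - 1 = 0, so (u, x) = (-13/35, 8/35).
The Hessian has P_{uu} = 6, P_{xx} = 6, P_{ux} = 1, giving D = 35 > 0 with P_{uu} > 0, so the point is a local minimum.
P(-13/35, 8/35) = 228/35.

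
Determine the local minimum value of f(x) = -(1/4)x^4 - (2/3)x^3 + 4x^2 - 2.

Critical points: f'(x) = -x^3 - 2x^2 + 8x vanishes at x = -4, 0, 2.
f''(x) = -3x^2 - 4x + 8. f''(-4) = -24 < 0 ⇒ local maximum; f''(0) = 8 > 0 ⇒ local minimum; f''(2) = -12 < 0 ⇒ local maximum.
The local minimum is f(0) = -2.

-2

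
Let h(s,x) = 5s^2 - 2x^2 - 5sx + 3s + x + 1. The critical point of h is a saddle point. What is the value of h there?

67/65

∂h/∂s = 10s - 5x + 3 = 0 and ∂h/∂x = -5s - 4x + 1 = 0, so (s, x) = (-7/65, 5/13).
The Hessian has h_{ss} = 10, h_{xx} = -4, h_{sx} = -5, giving D = -65 < 0, so the point is a saddle point.
h(-7/65, 5/13) = 67/65.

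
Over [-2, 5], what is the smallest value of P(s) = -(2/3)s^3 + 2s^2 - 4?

-112/3

Differentiating, P'(s) = -2s^2 + 4s; which vanishes at s = 0 and s = 2.
Compare values at every candidate in [-2, 5]: P(-2) = 28/3,  P(0) = -4,  P(2) = -4/3,  P(5) = -112/3.
Hence the absolute minimum is -112/3 at s = 5.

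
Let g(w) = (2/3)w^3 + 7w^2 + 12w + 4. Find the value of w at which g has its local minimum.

-1

g'(w) = 2w^2 + 14w + 12. Setting g'(w) = 0 gives w ∈ {-6, -1}.
g''(w) = 4w + 14. g''(-6) = -10 < 0 ⇒ local maximum; g''(-1) = 10 > 0 ⇒ local minimum.
So the local minimum value is g(-1) = -5/3.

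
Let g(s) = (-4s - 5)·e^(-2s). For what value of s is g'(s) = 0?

g'(s) = (-4)·e^(-2s) + (-4s - 5)·(-2)·e^(-2s) = (8s + 6)·e^(-2s). Since e^(-2s) > 0, the only critical point is s = -3/4.
g''(-3/4) has the same sign as 8 > 0, so this is a local minimum.
g(-3/4) = (-2)·e^(3/2) ≈ -8.9634.

-3/4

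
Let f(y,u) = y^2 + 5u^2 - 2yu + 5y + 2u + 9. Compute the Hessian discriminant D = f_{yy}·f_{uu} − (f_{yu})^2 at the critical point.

16

∂f/∂y = 2y - 2u + 5 = 0 and ∂f/∂u = -2y + 10u + 2 = 0, so (y, u) = (-27/8, -7/8).
The Hessian has f_{yy} = 2, f_{uu} = 10, f_{yu} = -2, giving D = 16 > 0 with f_{yy} > 0, so the point is a local minimum.
D = (2)·(10) − (-2)^2 = 16.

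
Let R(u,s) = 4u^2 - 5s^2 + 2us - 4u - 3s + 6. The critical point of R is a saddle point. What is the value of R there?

109/21

∂R/∂u = 8u + 2s - 4 = 0 and ∂R/∂s = 2u - 10s - 3 = 0, so (u, s) = (23/42, -4/21).
The Hessian has R_{uu} = 8, R_{ss} = -10, R_{us} = 2, giving D = -84 < 0, so the point is a saddle point.
R(23/42, -4/21) = 109/21.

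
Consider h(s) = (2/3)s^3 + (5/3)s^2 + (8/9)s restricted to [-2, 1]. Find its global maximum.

29/9

Differentiating, h'(s) = 2s^2 + (10/3)s + 8/9; which vanishes at s = -4/3 and s = -1/3.
Compare values at every candidate in [-2, 1]: h(-2) = -4/9; h(-4/3) = 16/81; h(-1/3) = -11/81; h(1) = 29/9.
Hence the absolute maximum is 29/9 at s = 1.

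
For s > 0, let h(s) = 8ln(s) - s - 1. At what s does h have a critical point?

h'(s) = 8/s − 1 = 0 gives s = 8.
h''(s) = -8/s², which is negative for s > 0, so this is a local maximum.
h(8) = 8·ln(8) - 8 - 1 ≈ 7.6355.

8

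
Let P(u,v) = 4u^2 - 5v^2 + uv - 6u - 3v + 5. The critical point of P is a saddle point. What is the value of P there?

∂P/∂u = 8u + v - 6 = 0 and ∂P/∂v = u - 10v - 3 = 0, so (u, v) = (7/9, -2/9).
The Hessian has P_{uu} = 8, P_{vv} = -10, P_{uv} = 1, giving D = -81 < 0, so the point is a saddle point.
P(7/9, -2/9) = 3.

3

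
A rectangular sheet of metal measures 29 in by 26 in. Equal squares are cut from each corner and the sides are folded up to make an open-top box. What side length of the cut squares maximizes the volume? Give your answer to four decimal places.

With cut size x, the volume is V(x) = x(29 − 2x)(26 − 2x) for 0 < x < 13.
V'(x) = 12x^2 − 220x + 754. Setting V'(x) = 0 gives x ≈ 4.5629 (the root in (0, 13)).
V''(x) = 24x − 220 is negative there, so this is the maximum; V ≈ 1530.2197.

4.5629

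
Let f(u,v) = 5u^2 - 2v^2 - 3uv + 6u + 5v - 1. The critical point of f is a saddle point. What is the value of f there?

94/49

∂f/∂u = 10u - 3v + 6 = 0 and ∂f/∂v = -3u - 4v + 5 = 0, so (u, v) = (-9/49, 68/49).
The Hessian has f_{uu} = 10, f_{vv} = -4, f_{uv} = -3, giving D = -49 < 0, so the point is a saddle point.
f(-9/49, 68/49) = 94/49.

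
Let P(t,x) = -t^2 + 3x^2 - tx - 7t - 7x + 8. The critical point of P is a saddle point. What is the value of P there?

∂P/∂t = -2t - x - 7 = 0 and ∂P/∂x = -t + 6x - 7 = 0, so (t, x) = (-49/13, 7/13).
The Hessian has P_{tt} = -2, P_{xx} = 6, P_{tx} = -1, giving D = -13 < 0, so the point is a saddle point.
P(-49/13, 7/13) = 251/13.

251/13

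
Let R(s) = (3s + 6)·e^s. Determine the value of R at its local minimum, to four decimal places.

-0.1494

R'(s) = 3·e^s + (3s + 6)·1·e^s = (3s + 9)·e^s. Since e^s > 0, the only critical point is s = -3.
R''(-3) has the same sign as 3 > 0, so this is a local minimum.
R(-3) = (-3)·e^(-3) ≈ -0.1494.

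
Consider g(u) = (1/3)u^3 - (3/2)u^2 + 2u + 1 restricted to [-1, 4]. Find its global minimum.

-17/6

Differentiating, g'(u) = u^2 - 3u + 2; which vanishes at u = 1 and u = 2.
Evaluating at the critical points and endpoints: g(-1) = -17/6,  g(1) = 11/6,  g(2) = 5/3,  g(4) = 19/3.
So the minimum is g(-1) = -17/6.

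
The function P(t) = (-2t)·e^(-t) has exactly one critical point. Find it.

Differentiating with the product rule gives P'(t) = (2t - 2)·e^(-t). Since e^(-t) > 0, the only critical point is t = 1.
P''(1) has the same sign as 2 > 0, so this is a local minimum.
P(1) = (-2)·e^(-1) ≈ -0.7358.

1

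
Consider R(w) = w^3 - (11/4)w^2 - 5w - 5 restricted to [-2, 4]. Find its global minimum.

The derivative is 3w^2 - (11/2)w - 5, which vanishes at w = -2/3 and w = 5/2.
Evaluating at the critical points and endpoints: R(-2) = -14; R(-2/3) = -86/27; R(5/2) = -305/16; R(4) = -5.
So the minimum is R(5/2) = -305/16.

-305/16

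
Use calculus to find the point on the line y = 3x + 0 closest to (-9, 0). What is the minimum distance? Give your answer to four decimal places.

Minimize D(x)^2 = (x + 9)^2 + (3x)^2.
d/dx[D^2] = 2(x + 9) + 2·3·(3x) = 0 ⇒ x = -9/10.
Then y = -27/10 and the distance is √(729/10) ≈ 8.5381.

8.5381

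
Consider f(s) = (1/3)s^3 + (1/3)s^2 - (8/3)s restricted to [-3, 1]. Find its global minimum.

-2

The derivative is s^2 + (2/3)s - 8/3, whose only zero in [-3, 1] is s = -2.
Candidates: f(-3) = 2,  f(-2) = 4,  f(1) = -2.
The minimum over the interval is -2, attained at s = 1.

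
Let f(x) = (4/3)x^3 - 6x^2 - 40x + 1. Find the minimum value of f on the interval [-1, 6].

f'(x) = 4x^2 - 12x - 40, whose only zero in [-1, 6] is x = 5.
Evaluating at the critical points and endpoints: f(-1) = 101/3; f(5) = -547/3; f(6) = -167.
The minimum over the interval is -547/3, attained at x = 5.

-547/3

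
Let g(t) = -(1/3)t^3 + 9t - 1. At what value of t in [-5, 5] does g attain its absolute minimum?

-3

g'(t) = -t^2 + 9, which vanishes at t = -3 and t = 3.
Candidates: g(-5) = -13/3; g(-3) = -19; g(3) = 17; g(5) = 7/3.
So the minimum is g(-3) = -19.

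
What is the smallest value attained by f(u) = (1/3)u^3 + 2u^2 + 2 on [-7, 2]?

The derivative is u^2 + 4u, which vanishes at u = -4 and u = 0.
Compare values at every candidate in [-7, 2]: f(-7) = -43/3; f(-4) = 38/3; f(0) = 2; f(2) = 38/3.
So the minimum is f(-7) = -43/3.

-43/3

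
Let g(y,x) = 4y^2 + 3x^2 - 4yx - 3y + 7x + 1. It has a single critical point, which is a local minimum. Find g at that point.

-107/32

∂g/∂y = 8y - 4x - 3 = 0 and ∂g/∂x = -4y + 6x + 7 = 0, so (y, x) = (-5/16, -11/8).
The Hessian has g_{yy} = 8, g_{xx} = 6, g_{yx} = -4, giving D = 32 > 0 with g_{yy} > 0, so the point is a local minimum.
g(-5/16, -11/8) = -107/32.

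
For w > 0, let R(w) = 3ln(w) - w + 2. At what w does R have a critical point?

R'(w) = 3/w − 1 = 0 gives w = 3.
R''(w) = -3/w², which is negative for w > 0, so this is a local maximum.
R(3) = 3·ln(3) - 3 + 2 ≈ 2.2958.

3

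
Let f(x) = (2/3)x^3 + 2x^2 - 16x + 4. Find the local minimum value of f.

f'(x) = 2x^2 + 4x - 16. Setting f'(x) = 0 gives x ∈ {-4, 2}.
Second-derivative test with f''(x) = 4x + 4: f''(-4) = -12 < 0 ⇒ local maximum; f''(2) = 12 > 0 ⇒ local minimum.
So the local minimum value is f(2) = -44/3.

-44/3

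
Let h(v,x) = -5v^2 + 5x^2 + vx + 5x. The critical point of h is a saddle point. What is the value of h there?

∂h/∂v = -10v + x = 0 and ∂h/∂x = v + 10x + 5 = 0, so (v, x) = (-5/101, -50/101).
The Hessian has h_{vv} = -10, h_{xx} = 10, h_{vx} = 1, giving D = -101 < 0, so the point is a saddle point.
h(-5/101, -50/101) = -125/101.

-125/101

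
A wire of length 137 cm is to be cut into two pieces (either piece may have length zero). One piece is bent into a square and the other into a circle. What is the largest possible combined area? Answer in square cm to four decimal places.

1493.5896

Let x be the length used for the square. Square side x/4; circle radius (137−x)/(2π).
A(x) = (x/4)² + π·((137−x)/(2π))² = x²/16 + (137−x)²/(4π) for 0 ≤ x ≤ 137. A'(x) = x/8 − (137−x)/(2π) = 0 gives x = 4·137/(π+4) ≈ 76.7336.
A'' > 0, so the interior critical point is a minimum; the maximum is at an endpoint. A(0) = 1493.5896 and A(137) = 1173.0625, so the largest area is 1493.5896.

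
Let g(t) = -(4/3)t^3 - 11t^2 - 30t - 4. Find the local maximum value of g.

g'(t) = -4t^2 - 22t - 30 = 0 at t = -3, -5/2.
Since g''(t) = -8t - 22, we get g''(-3) = 2 > 0 ⇒ local minimum; g''(-5/2) = -2 < 0 ⇒ local maximum.
The local maximum is g(-5/2) = 277/12.

277/12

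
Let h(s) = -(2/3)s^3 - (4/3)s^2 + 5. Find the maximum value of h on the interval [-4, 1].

The derivative is -2s^2 - (8/3)s, which vanishes at s = -4/3 and s = 0.
Candidates: h(-4) = 79/3; h(-4/3) = 341/81; h(0) = 5; h(1) = 3.
The maximum over the interval is 79/3, attained at s = -4.

79/3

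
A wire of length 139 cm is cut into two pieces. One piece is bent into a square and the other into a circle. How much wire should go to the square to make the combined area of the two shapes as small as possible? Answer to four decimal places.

Let x be the length used for the square. Square side x/4; circle radius (139−x)/(2π).
A(x) = (x/4)² + π·((139−x)/(2π))² = x²/16 + (139−x)²/(4π) for 0 ≤ x ≤ 139. A'(x) = x/8 − (139−x)/(2π) = 0 gives x = 4·139/(π+4) ≈ 77.8538.
A'' = 1/8 + 1/(2π) > 0, so this gives the minimum combined area; x ≈ 77.8538 cm to the square.

77.8538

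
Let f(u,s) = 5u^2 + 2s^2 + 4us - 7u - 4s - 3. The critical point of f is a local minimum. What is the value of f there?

∂f/∂u = 10u + 4s - 7 = 0 and ∂f/∂s = 4u + 4s - 4 = 0, so (u, s) = (1/2, 1/2).
The Hessian has f_{uu} = 10, f_{ss} = 4, f_{us} = 4, giving D = 24 > 0 with f_{uu} > 0, so the point is a local minimum.
f(1/2, 1/2) = -23/4.

-23/4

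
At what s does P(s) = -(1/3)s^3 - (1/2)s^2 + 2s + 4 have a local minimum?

P'(s) = -s^2 - s + 2. Setting P'(s) = 0 gives s ∈ {-2, 1}.
Since P''(s) = -2s - 1, we get P''(-2) = 3 > 0 ⇒ local minimum; P''(1) = -3 < 0 ⇒ local maximum.
So the local minimum value is P(-2) = 2/3.

-2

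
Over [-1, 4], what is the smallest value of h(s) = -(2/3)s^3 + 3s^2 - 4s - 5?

-47/3

Differentiating, h'(s) = -2s^2 + 6s - 4; which vanishes at s = 1 and s = 2.
Candidates: h(-1) = 8/3,  h(1) = -20/3,  h(2) = -19/3,  h(4) = -47/3.
Hence the absolute minimum is -47/3 at s = 4.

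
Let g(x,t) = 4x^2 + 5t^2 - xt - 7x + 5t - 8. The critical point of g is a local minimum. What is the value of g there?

∂g/∂x = 8x - t - 7 = 0 and ∂g/∂t = -x + 10t + 5 = 0, so (x, t) = (65/79, -33/79).
The Hessian has g_{xx} = 8, g_{tt} = 10, g_{xt} = -1, giving D = 79 > 0 with g_{xx} > 0, so the point is a local minimum.
g(65/79, -33/79) = -942/79.

-942/79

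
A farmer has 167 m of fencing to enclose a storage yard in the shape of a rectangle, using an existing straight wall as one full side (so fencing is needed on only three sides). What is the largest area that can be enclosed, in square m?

27889/8

Let the sides perpendicular to the wall have length x and the parallel side y, so 2x + y = 167 and the area is A = xy = x(167 − 2x).
A'(x) = 167 − 4x = 0 gives x = 167/4, and A''(x) = −4 < 0 confirms a maximum.
Then y = 167 − 2·167/4 = 167/2 and A = 27889/8.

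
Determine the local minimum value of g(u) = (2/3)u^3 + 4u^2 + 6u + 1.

g'(u) = 2u^2 + 8u + 6. Setting g'(u) = 0 gives u ∈ {-3, -1}.
Since g''(u) = 4u + 8, we get g''(-3) = -4 < 0 ⇒ local maximum; g''(-1) = 4 > 0 ⇒ local minimum.
So the local minimum value is g(-1) = -5/3.

-5/3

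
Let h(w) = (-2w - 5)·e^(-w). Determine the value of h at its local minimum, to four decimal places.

-8.9634

By the product rule, h'(w) = (2w + 3)·e^(-w). Since e^(-w) > 0, the only critical point is w = -3/2.
h''(-3/2) has the same sign as 2 > 0, so this is a local minimum.
h(-3/2) = (-2)·e^(3/2) ≈ -8.9634.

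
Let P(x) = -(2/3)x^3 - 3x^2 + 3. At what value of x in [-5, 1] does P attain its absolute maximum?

P'(x) = -2x^2 - 6x, which vanishes at x = -3 and x = 0.
Compare values at every candidate in [-5, 1]: P(-5) = 34/3; P(-3) = -6; P(0) = 3; P(1) = -2/3.
Hence the absolute maximum is 34/3 at x = -5.

-5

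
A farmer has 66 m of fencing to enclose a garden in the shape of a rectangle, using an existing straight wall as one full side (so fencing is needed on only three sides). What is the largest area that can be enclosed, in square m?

1089/2

Let the sides perpendicular to the wall have length x and the parallel side y, so 2x + y = 66 and the area is A = xy = x(66 − 2x).
A'(x) = 66 − 4x = 0 gives x = 33/2, and A''(x) = −4 < 0 confirms a maximum.
Then y = 66 − 2·33/2 = 33 and A = 1089/2.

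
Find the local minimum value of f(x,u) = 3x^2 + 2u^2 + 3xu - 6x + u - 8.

-71/5

∂f/∂x = 6x + 3u - 6 = 0 and ∂f/∂u = 3x + 4u + 1 = 0, so (x, u) = (9/5, -8/5).
The Hessian has f_{xx} = 6, f_{uu} = 4, f_{xu} = 3, giving D = 15 > 0 with f_{xx} > 0, so the point is a local minimum.
f(9/5, -8/5) = -71/5.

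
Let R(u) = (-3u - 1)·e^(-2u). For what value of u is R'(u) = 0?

Differentiating with the product rule gives R'(u) = (6u - 1)·e^(-2u). Since e^(-2u) > 0, the only critical point is u = 1/6.
R''(1/6) has the same sign as 6 > 0, so this is a local minimum.
R(1/6) = (-3/2)·e^(-1/3) ≈ -1.0748.

1/6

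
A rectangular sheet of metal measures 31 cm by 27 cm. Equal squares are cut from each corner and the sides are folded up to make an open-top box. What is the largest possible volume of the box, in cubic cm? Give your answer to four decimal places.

1787.3281

With cut size x, the volume is V(x) = x(31 − 2x)(27 − 2x) for 0 < x < 13.5.
V'(x) = 12x^2 − 232x + 837. Setting V'(x) = 0 gives x ≈ 4.7990 (the root in (0, 13.5)).
V''(x) = 24x − 232 is negative there, so this is the maximum; V ≈ 1787.3281.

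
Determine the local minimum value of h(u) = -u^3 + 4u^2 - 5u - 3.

Critical points: h'(u) = -3u^2 + 8u - 5 vanishes at u = 1, 5/3.
Since h''(u) = -6u + 8, we get h''(1) = 2 > 0 ⇒ local minimum; h''(5/3) = -2 < 0 ⇒ local maximum.
So the local minimum value is h(1) = -5.

-5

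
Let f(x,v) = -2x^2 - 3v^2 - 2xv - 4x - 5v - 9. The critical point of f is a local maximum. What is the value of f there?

-61/10

∂f/∂x = -4x - 2v - 4 = 0 and ∂f/∂v = -2x - 6v - 5 = 0, so (x, v) = (-7/10, -3/5).
The Hessian has f_{xx} = -4, f_{vv} = -6, f_{xv} = -2, giving D = 20 > 0 with f_{xx} < 0, so the point is a local maximum.
f(-7/10, -3/5) = -61/10.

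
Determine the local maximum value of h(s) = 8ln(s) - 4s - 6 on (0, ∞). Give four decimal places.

h'(s) = 8/s − 4 = 0 gives s = 2.
h''(s) = -8/s², which is negative for s > 0, so this is a local maximum.
h(2) = 8·ln(2) - 8 - 6 ≈ -8.4548.

-8.4548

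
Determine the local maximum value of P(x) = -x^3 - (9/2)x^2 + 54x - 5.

Critical points: P'(x) = -3x^2 - 9x + 54 vanishes at x = -6, 3.
Since P''(x) = -6x - 9, we get P''(-6) = 27 > 0 ⇒ local minimum; P''(3) = -27 < 0 ⇒ local maximum.
So the local maximum value is P(3) = 179/2.

179/2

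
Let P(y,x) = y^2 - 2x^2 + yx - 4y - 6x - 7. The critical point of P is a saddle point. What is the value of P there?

∂P/∂y = 2y + x - 4 = 0 and ∂P/∂x = y - 4x - 6 = 0, so (y, x) = (22/9, -8/9).
The Hessian has P_{yy} = 2, P_{xx} = -4, P_{yx} = 1, giving D = -9 < 0, so the point is a saddle point.
P(22/9, -8/9) = -83/9.

-83/9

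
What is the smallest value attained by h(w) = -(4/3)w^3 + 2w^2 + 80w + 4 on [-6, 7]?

-596/3

Differentiating, h'(w) = -4w^2 + 4w + 80; which vanishes at w = -4 and w = 5.
Evaluating at the critical points and endpoints: h(-6) = -116,  h(-4) = -596/3,  h(5) = 862/3,  h(7) = 614/3.
So the minimum is h(-4) = -596/3.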